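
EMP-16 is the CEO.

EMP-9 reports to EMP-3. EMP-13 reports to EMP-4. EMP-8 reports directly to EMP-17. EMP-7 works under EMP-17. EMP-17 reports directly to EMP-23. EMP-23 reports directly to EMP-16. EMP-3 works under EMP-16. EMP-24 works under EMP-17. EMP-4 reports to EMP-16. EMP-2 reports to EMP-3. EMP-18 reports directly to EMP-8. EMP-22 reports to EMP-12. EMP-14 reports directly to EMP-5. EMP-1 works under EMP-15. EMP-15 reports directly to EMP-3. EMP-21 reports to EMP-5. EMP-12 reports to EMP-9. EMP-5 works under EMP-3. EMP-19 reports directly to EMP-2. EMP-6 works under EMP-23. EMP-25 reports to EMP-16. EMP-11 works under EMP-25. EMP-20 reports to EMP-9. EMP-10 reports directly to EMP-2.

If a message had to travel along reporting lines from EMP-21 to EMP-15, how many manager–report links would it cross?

EMP-21 is 2 levels below EMP-3, and EMP-15 is 1 level below EMP-3 (their lowest common manager). The shortest path runs up from EMP-21 to EMP-3 and back down to EMP-15: 2 + 1 = 3 links.

3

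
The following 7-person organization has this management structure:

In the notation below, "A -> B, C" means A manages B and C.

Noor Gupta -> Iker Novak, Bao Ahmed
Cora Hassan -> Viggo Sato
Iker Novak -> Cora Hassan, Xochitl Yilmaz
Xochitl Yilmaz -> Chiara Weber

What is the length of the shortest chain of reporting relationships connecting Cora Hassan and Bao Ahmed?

Cora Hassan is 2 levels below Noor Gupta, and Bao Ahmed is 1 level below Noor Gupta (their lowest common manager). The shortest path runs up from Cora Hassan to Noor Gupta and back down to Bao Ahmed: 2 + 1 = 3 links.

3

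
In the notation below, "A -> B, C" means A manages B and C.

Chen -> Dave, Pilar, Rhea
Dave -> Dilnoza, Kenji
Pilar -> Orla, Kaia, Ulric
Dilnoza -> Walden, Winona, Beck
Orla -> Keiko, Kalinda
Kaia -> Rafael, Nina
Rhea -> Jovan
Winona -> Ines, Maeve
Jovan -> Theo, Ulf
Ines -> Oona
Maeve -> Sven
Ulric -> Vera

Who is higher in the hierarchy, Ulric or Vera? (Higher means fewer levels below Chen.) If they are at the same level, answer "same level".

Ulric

Ulric is 2 levels below Chen; Vera is 3. Ulric is higher.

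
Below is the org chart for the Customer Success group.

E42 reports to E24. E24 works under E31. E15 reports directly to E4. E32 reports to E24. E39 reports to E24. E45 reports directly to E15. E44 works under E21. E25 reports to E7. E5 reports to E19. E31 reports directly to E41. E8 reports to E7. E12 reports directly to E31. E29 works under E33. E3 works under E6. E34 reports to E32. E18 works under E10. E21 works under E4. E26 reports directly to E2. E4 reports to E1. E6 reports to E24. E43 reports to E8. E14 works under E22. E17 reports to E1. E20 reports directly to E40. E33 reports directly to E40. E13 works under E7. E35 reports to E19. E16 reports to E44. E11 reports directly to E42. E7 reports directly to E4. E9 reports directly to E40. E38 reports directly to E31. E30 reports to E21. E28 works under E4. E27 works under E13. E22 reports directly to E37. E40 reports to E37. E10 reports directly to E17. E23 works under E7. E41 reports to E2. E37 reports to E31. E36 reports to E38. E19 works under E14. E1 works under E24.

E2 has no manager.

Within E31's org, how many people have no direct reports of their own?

20

The people in E31's organization with no one reporting to them are E12, E36, E11, E39, E3, E18, E45, E28, E30, E16, E23, E25, E43, E27, E34, E35, E5, E9, E20, E29. That is 20.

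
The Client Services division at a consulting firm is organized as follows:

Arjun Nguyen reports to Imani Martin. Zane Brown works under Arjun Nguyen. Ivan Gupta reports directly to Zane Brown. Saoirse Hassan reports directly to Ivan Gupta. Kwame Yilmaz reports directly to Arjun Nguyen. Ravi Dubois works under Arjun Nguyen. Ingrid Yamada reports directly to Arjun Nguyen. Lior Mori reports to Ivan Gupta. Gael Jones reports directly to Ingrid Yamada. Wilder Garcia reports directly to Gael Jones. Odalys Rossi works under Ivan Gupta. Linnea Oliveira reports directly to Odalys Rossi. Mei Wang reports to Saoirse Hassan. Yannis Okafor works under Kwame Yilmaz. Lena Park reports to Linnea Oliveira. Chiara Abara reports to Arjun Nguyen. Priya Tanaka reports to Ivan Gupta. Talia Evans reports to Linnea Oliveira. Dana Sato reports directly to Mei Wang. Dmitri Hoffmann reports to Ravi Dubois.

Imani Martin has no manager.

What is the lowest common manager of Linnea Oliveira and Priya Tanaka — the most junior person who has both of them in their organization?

Ivan Gupta

Linnea Oliveira's chain of managers is Odalys Rossi, Ivan Gupta, Zane Brown, Arjun Nguyen, Imani Martin. Priya Tanaka's chain of managers is Ivan Gupta, Zane Brown, Arjun Nguyen, Imani Martin. The first manager that appears in both chains is Ivan Gupta.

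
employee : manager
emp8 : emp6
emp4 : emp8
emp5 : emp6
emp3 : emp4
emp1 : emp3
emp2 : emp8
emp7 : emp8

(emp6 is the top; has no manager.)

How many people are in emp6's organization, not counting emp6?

7

emp6 directly manages emp8, emp5. Under emp8: emp7, emp2, emp4, emp3, emp1 (5). emp5 has no reports. So emp6's organization is 2 direct reports plus everyone under them: 6 + 1 = 7.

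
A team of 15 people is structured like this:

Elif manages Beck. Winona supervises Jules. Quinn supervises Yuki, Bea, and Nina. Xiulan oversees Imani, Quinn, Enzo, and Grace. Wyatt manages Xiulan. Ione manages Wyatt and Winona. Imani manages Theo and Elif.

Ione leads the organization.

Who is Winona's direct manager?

Ione

Winona reports directly to Ione.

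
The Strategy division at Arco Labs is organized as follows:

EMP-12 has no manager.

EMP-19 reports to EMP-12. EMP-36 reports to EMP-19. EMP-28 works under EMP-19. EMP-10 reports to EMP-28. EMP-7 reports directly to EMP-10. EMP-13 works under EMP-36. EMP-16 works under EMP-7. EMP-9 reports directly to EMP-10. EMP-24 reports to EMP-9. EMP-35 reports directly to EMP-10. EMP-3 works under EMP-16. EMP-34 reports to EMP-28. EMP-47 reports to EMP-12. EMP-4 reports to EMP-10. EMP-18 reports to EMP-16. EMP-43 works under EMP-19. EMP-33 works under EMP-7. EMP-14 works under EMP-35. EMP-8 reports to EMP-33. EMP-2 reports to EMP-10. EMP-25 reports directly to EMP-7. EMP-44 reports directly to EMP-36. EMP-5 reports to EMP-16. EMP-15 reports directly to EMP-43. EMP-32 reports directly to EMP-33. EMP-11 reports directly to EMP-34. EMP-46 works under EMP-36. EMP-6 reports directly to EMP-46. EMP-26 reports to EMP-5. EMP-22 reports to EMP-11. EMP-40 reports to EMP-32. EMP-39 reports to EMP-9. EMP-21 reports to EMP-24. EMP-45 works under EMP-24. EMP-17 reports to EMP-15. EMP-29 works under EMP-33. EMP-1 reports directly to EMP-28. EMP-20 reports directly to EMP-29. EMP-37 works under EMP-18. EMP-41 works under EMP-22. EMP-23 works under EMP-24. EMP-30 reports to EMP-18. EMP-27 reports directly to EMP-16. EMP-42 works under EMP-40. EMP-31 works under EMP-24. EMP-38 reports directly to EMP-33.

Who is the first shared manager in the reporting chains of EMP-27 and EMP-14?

EMP-27's chain of managers is EMP-16, EMP-7, EMP-10, EMP-28, EMP-19, EMP-12. EMP-14's chain of managers is EMP-35, EMP-10, EMP-28, EMP-19, EMP-12. The first manager that appears in both chains is EMP-10.

EMP-10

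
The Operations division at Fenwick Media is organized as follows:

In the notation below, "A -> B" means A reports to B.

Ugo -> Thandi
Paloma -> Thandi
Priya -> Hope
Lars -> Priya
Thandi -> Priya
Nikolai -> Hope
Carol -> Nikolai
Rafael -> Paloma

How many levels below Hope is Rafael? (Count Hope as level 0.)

4

Chain from Rafael up to Hope: Rafael → Paloma → Thandi → Priya → Hope. That is 4 steps up, so Rafael is 4 levels below Hope.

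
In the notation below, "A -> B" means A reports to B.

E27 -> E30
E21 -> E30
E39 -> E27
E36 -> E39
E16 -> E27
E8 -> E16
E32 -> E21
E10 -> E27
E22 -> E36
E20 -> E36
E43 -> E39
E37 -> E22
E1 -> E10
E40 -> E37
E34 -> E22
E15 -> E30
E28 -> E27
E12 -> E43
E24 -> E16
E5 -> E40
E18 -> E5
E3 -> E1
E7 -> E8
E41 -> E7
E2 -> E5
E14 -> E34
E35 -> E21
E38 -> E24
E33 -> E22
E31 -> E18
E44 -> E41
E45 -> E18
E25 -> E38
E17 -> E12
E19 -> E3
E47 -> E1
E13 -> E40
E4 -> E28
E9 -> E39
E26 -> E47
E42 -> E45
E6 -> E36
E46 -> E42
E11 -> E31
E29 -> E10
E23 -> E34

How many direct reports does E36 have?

E36 directly manages E22, E20, E6. That is 3 direct reports.

3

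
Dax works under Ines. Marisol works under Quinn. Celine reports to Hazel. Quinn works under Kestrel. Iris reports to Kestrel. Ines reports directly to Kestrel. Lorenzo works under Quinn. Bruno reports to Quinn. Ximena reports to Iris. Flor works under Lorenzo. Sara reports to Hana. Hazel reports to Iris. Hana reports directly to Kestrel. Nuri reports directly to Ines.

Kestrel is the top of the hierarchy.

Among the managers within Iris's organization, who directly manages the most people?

Direct-report counts within Iris's organization: Iris has 2; Hazel has 1. The largest is 2, held by Iris.

Iris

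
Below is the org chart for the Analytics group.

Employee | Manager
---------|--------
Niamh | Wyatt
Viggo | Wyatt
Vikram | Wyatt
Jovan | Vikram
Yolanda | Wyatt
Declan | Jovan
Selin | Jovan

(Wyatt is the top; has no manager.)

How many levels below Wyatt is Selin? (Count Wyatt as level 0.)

3

Chain from Selin up to Wyatt: Selin → Jovan → Vikram → Wyatt. That is 3 steps up, so Selin is 3 levels below Wyatt.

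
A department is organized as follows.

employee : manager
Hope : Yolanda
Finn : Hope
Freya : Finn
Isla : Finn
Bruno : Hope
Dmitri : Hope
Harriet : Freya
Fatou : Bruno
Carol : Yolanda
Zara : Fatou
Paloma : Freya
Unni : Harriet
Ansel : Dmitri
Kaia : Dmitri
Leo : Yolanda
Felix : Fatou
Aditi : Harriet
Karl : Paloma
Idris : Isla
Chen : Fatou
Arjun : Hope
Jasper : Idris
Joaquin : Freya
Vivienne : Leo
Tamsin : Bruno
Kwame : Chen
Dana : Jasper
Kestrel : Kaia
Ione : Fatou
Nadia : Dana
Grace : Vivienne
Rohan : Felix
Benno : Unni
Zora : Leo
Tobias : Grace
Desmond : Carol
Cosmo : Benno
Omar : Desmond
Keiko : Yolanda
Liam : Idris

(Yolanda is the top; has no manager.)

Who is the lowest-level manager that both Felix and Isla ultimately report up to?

Hope

Felix's chain of managers is Fatou, Bruno, Hope, Yolanda. Isla's chain of managers is Finn, Hope, Yolanda. The first manager that appears in both chains is Hope.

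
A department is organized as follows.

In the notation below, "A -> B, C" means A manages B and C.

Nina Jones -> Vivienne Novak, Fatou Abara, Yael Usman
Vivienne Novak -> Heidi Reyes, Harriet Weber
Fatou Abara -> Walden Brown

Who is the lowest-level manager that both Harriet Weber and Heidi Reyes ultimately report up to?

Vivienne Novak

Harriet Weber's chain of managers is Vivienne Novak, Nina Jones. Heidi Reyes's chain of managers is Vivienne Novak, Nina Jones. The first manager that appears in both chains is Vivienne Novak.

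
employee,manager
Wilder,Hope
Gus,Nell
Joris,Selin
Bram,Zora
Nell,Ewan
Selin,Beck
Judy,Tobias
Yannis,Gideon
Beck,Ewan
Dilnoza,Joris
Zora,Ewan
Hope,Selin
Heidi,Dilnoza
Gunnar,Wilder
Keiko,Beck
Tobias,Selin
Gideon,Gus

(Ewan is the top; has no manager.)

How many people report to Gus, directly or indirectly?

2

Gus directly manages Gideon. Under Gideon: Yannis (1). That's 2 in total.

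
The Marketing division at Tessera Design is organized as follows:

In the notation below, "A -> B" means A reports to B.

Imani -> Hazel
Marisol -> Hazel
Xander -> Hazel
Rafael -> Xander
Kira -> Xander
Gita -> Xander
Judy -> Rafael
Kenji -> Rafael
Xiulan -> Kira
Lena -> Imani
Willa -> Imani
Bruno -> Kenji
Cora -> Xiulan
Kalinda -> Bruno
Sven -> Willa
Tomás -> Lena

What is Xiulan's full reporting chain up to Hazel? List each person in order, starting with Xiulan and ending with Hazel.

Xiulan -> Kira -> Xander -> Hazel

Xiulan reports to Kira. Kira reports to Xander. Xander reports to Hazel. Hazel is at the top.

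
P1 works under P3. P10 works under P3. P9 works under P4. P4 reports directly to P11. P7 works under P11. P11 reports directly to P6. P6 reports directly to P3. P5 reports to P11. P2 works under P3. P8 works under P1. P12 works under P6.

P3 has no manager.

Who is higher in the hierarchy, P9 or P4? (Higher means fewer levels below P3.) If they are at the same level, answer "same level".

P9 is 4 levels below P3; P4 is 3. P4 is higher.

P4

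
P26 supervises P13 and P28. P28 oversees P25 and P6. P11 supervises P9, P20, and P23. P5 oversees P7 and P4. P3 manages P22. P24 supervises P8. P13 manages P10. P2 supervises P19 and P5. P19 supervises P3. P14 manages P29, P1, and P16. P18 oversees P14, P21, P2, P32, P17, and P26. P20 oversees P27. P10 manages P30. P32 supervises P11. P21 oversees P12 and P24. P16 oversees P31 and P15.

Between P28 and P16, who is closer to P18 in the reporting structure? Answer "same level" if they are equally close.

same level

Both P28 and P16 are 2 levels below P18.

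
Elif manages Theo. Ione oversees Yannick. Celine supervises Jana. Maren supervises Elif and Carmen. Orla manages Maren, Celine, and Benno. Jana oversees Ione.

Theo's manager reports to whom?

Theo reports to Elif, and Elif reports to Maren. So Theo's skip-level manager is Maren.

Maren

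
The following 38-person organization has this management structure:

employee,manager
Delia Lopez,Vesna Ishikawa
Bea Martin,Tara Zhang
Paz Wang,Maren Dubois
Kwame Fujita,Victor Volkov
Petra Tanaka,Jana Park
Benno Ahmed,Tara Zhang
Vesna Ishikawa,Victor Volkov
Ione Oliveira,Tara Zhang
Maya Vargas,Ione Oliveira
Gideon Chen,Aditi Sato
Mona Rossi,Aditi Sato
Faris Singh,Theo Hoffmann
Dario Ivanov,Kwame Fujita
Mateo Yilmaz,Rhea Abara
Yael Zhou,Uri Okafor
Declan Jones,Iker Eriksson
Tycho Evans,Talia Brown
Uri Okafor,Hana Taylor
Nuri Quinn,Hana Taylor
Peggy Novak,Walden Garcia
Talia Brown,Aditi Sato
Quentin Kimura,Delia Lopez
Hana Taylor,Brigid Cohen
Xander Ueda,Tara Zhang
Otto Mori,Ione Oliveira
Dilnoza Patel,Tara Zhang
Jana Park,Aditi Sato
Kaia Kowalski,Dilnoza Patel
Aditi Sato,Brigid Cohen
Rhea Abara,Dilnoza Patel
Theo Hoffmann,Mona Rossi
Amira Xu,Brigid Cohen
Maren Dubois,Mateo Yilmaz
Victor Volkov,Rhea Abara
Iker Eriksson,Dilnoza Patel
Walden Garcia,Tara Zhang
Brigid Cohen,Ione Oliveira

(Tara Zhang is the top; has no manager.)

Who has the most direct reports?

Tara Zhang

Direct-report counts: Tara Zhang has 6; Walden Garcia has 1; Dilnoza Patel has 3; Iker Eriksson has 1; Rhea Abara has 2; Mateo Yilmaz has 1; Maren Dubois has 1; Victor Volkov has 2; Kwame Fujita has 1; Vesna Ishikawa has 1; Delia Lopez has 1; Ione Oliveira has 3; Brigid Cohen has 3; Hana Taylor has 2; Uri Okafor has 1; Aditi Sato has 4; Mona Rossi has 1; Theo Hoffmann has 1; Jana Park has 1; Talia Brown has 1. The largest is 6, held by Tara Zhang.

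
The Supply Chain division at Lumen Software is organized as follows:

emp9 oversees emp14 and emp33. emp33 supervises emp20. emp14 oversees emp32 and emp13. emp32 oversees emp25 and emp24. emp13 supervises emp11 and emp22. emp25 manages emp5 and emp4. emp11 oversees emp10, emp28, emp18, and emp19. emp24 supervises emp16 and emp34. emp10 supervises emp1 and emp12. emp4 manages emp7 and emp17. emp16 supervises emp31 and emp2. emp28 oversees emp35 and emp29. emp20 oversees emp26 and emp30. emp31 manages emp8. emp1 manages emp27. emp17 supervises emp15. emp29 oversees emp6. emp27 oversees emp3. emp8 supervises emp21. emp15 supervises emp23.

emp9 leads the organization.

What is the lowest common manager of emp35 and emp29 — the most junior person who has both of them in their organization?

emp35's chain of managers is emp28, emp11, emp13, emp14, emp9. emp29's chain of managers is emp28, emp11, emp13, emp14, emp9. The first manager that appears in both chains is emp28.

emp28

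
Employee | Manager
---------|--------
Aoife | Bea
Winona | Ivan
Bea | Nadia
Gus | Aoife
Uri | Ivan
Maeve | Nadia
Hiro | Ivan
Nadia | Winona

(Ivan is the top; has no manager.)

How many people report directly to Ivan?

Ivan directly manages Winona, Hiro, Uri. That is 3 direct reports.

3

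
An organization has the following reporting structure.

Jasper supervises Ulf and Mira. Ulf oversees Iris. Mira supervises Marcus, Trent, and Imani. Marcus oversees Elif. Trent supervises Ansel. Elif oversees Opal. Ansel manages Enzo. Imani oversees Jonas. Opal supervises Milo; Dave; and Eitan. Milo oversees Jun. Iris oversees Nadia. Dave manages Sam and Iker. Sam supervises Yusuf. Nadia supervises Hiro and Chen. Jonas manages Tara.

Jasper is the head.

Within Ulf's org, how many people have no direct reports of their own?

2

The people in Ulf's organization with no one reporting to them are Chen, Hiro. That is 2.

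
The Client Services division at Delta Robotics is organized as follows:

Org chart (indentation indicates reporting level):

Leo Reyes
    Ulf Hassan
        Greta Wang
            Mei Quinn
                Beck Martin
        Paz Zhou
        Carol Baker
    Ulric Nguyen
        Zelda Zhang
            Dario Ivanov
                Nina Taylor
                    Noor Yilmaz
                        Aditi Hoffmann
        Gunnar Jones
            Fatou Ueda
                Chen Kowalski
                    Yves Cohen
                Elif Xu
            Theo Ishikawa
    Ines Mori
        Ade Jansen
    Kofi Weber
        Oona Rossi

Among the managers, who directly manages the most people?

Leo Reyes

Direct-report counts: Leo Reyes has 4; Kofi Weber has 1; Ines Mori has 1; Ulric Nguyen has 2; Gunnar Jones has 2; Fatou Ueda has 2; Chen Kowalski has 1; Zelda Zhang has 1; Dario Ivanov has 1; Nina Taylor has 1; Noor Yilmaz has 1; Ulf Hassan has 3; Greta Wang has 1; Mei Quinn has 1. The largest is 4, held by Leo Reyes.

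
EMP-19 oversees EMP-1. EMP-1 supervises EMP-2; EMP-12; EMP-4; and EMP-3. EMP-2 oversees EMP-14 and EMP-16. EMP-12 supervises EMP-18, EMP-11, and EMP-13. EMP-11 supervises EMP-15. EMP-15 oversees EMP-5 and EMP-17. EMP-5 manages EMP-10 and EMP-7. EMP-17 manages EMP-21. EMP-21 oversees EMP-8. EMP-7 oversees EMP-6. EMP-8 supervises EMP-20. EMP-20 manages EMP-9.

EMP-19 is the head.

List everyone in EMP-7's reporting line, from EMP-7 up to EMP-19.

EMP-7 reports to EMP-5. EMP-5 reports to EMP-15. EMP-15 reports to EMP-11. EMP-11 reports to EMP-12. EMP-12 reports to EMP-1. EMP-1 reports to EMP-19. EMP-19 is at the top.

EMP-7 -> EMP-5 -> EMP-15 -> EMP-11 -> EMP-12 -> EMP-1 -> EMP-19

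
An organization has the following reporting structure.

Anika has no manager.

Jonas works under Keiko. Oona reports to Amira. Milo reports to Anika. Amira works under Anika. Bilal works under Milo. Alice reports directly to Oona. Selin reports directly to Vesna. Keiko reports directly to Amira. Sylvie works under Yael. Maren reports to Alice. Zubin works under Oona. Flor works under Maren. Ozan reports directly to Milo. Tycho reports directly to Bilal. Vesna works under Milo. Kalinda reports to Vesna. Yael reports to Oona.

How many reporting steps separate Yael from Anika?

Chain from Yael up to Anika: Yael → Oona → Amira → Anika. That is 3 steps up, so Yael is 3 levels below Anika.

3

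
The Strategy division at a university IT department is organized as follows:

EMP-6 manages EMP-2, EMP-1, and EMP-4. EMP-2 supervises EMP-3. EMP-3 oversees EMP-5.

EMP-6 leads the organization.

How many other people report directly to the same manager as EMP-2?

2

EMP-2 reports to EMP-6. EMP-6's other direct reports are EMP-1, EMP-4 — 2 peers.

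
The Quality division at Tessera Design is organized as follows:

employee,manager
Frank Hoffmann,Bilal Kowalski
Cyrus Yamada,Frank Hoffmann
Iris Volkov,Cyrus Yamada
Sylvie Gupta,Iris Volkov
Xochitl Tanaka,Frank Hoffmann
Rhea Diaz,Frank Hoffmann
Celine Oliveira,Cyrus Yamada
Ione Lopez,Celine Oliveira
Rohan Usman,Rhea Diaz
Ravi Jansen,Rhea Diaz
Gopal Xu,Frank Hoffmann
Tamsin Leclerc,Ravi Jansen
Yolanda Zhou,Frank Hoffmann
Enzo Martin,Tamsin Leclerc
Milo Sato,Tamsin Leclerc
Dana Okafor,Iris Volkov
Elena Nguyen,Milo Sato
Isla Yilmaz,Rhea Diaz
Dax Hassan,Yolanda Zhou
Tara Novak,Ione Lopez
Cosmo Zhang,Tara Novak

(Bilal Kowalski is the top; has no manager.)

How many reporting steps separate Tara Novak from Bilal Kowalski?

Chain from Tara Novak up to Bilal Kowalski: Tara Novak → Ione Lopez → Celine Oliveira → Cyrus Yamada → Frank Hoffmann → Bilal Kowalski. That is 5 steps up, so Tara Novak is 5 levels below Bilal Kowalski.

5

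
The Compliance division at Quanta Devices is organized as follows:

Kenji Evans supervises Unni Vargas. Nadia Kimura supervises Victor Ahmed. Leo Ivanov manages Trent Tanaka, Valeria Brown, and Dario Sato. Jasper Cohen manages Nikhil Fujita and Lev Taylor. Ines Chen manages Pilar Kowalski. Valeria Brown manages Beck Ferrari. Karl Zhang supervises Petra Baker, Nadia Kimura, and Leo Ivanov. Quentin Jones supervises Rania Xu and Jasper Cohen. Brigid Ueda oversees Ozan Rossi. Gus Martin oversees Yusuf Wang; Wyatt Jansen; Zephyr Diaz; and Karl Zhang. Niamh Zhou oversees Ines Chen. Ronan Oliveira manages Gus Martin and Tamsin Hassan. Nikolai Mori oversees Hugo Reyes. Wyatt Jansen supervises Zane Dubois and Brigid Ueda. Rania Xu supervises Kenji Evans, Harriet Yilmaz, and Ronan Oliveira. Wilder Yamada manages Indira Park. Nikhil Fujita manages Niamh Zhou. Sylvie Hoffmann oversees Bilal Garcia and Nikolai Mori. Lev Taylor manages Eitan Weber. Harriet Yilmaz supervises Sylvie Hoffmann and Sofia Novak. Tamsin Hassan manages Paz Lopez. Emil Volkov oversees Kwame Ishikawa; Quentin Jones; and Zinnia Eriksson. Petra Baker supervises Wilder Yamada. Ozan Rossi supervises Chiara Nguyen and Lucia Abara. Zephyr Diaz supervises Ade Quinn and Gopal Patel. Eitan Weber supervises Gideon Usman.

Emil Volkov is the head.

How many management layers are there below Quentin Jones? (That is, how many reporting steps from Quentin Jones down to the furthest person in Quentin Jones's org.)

7

The longest chain under Quentin Jones runs Quentin Jones → Rania Xu → Ronan Oliveira → Gus Martin → Wyatt Jansen → Brigid Ueda → Ozan Rossi → Lucia Abara, which is 7 levels below Quentin Jones.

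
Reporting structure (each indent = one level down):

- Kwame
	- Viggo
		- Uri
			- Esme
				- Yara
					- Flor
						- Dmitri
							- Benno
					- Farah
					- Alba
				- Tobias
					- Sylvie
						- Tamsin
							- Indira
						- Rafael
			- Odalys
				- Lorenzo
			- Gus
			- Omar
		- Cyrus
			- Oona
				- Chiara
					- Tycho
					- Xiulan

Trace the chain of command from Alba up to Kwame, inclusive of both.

Alba reports to Yara. Yara reports to Esme. Esme reports to Uri. Uri reports to Viggo. Viggo reports to Kwame. Kwame is at the top.

Alba -> Yara -> Esme -> Uri -> Viggo -> Kwame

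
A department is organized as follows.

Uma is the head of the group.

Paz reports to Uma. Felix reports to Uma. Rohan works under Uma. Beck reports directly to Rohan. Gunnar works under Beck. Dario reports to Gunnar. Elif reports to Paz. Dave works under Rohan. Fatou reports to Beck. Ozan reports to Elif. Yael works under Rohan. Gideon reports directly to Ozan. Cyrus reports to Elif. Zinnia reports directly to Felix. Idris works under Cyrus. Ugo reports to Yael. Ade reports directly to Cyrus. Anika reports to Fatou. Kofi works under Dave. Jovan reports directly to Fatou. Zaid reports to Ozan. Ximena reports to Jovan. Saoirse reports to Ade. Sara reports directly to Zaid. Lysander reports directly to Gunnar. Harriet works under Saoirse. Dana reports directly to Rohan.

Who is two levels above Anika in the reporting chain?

Beck

Anika reports to Fatou, and Fatou reports to Beck. So Anika's skip-level manager is Beck.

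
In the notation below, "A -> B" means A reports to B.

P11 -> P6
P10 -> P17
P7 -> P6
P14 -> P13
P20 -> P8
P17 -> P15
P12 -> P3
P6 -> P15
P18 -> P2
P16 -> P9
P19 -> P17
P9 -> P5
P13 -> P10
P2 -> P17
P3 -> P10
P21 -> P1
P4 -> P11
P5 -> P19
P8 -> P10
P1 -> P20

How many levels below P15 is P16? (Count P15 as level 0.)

5

Chain from P16 up to P15: P16 → P9 → P5 → P19 → P17 → P15. That is 5 steps up, so P16 is 5 levels below P15.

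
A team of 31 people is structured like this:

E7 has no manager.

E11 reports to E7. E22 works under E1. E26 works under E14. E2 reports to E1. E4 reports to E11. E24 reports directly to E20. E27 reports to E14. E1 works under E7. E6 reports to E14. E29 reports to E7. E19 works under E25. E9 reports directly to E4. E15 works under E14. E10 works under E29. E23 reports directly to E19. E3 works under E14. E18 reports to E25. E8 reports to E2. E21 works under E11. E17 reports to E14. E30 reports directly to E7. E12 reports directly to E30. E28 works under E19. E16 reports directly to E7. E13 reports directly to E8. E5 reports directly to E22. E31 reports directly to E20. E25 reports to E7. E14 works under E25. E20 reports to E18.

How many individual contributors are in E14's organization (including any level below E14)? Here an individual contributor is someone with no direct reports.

6

The people in E14's organization with no one reporting to them are E27, E17, E15, E26, E6, E3. That is 6.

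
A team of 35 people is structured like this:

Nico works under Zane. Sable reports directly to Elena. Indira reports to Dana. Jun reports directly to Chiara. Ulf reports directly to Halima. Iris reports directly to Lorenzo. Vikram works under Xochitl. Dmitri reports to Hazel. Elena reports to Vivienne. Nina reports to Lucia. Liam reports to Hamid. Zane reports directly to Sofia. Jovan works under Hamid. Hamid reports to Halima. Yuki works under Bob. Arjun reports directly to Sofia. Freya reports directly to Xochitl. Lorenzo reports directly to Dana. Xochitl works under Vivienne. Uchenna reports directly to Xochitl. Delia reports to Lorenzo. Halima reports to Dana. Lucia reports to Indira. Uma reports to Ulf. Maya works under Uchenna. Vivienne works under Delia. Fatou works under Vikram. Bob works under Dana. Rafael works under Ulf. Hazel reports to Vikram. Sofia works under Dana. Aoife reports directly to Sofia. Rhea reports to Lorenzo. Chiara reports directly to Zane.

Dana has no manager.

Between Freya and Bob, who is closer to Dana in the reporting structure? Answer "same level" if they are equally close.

Bob

Freya is 5 levels below Dana; Bob is 1. Bob is higher.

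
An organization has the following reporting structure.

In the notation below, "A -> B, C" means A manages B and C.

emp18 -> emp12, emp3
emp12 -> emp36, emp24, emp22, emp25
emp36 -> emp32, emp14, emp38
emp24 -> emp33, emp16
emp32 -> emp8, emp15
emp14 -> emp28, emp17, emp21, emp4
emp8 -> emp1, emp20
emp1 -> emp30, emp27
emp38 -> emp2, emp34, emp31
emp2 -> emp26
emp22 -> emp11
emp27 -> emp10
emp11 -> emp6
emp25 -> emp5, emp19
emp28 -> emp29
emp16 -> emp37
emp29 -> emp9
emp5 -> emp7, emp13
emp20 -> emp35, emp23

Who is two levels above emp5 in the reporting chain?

emp12

emp5 reports to emp25, and emp25 reports to emp12. So emp5's skip-level manager is emp12.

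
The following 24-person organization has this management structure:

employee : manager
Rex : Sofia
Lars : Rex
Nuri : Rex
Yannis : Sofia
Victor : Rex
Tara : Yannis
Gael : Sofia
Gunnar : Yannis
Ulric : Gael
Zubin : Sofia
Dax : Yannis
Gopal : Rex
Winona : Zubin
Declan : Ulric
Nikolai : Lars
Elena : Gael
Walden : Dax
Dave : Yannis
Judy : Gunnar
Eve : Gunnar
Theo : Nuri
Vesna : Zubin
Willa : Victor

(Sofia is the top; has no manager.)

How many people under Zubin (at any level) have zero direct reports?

2

The people in Zubin's organization with no one reporting to them are Vesna, Winona. That is 2.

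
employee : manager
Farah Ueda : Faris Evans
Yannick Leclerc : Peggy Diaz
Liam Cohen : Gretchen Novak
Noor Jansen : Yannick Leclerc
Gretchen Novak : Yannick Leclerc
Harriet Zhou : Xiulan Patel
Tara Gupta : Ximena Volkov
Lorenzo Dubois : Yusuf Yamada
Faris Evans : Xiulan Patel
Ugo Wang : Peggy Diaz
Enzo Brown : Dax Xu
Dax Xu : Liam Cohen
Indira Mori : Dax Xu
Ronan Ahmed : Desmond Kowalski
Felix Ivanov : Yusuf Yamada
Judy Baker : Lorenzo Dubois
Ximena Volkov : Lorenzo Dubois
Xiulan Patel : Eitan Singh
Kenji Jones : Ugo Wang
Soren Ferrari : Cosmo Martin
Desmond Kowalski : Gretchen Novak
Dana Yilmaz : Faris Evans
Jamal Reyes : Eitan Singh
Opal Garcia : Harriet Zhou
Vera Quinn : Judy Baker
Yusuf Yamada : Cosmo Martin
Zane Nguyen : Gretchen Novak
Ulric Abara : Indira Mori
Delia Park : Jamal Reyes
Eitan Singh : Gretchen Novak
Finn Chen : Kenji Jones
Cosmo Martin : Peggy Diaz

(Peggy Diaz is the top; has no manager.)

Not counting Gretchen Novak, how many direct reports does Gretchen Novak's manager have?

1

Gretchen Novak reports to Yannick Leclerc. Yannick Leclerc's other direct reports are Noor Jansen — 1 peer.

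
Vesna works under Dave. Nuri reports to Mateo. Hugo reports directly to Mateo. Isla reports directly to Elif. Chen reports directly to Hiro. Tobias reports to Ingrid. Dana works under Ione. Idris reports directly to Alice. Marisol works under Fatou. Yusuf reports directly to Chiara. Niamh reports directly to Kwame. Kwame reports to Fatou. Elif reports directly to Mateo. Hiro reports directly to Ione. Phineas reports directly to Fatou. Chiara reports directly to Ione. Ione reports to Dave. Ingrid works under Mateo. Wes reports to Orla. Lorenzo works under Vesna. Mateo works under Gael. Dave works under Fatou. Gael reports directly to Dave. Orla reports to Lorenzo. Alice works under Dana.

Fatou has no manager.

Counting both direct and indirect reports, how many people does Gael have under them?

7

Gael directly manages Mateo. Under Mateo: Nuri, Ingrid, Tobias, Hugo, Elif, Isla (6). That's 7 in total.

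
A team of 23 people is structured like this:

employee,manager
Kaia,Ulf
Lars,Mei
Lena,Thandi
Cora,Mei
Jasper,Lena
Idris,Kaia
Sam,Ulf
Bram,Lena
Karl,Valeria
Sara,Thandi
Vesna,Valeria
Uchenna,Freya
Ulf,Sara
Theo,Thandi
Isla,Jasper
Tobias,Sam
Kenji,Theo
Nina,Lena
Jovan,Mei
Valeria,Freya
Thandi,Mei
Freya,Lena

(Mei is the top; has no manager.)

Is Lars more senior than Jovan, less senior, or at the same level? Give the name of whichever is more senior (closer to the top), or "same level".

Both Lars and Jovan are 1 level below Mei.

same level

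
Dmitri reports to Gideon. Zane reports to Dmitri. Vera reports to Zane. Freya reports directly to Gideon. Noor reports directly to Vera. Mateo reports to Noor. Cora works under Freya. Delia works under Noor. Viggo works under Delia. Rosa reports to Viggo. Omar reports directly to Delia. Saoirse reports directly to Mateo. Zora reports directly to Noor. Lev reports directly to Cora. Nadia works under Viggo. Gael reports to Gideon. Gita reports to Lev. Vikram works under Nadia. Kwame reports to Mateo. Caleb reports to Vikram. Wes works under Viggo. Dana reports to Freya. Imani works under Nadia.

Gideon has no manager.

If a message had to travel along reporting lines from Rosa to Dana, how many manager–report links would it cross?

9

Rosa is 7 levels below Gideon, and Dana is 2 levels below Gideon (their lowest common manager). The shortest path runs up from Rosa to Gideon and back down to Dana: 7 + 2 = 9 links.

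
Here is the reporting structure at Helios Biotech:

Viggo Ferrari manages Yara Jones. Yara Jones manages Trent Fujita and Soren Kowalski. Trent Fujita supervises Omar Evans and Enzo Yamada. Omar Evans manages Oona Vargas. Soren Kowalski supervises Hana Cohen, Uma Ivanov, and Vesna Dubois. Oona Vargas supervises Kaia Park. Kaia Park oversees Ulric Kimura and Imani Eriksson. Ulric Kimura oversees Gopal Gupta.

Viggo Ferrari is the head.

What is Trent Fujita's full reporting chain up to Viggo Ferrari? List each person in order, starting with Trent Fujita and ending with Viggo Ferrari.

Trent Fujita reports to Yara Jones. Yara Jones reports to Viggo Ferrari. Viggo Ferrari is at the top.

Trent Fujita -> Yara Jones -> Viggo Ferrari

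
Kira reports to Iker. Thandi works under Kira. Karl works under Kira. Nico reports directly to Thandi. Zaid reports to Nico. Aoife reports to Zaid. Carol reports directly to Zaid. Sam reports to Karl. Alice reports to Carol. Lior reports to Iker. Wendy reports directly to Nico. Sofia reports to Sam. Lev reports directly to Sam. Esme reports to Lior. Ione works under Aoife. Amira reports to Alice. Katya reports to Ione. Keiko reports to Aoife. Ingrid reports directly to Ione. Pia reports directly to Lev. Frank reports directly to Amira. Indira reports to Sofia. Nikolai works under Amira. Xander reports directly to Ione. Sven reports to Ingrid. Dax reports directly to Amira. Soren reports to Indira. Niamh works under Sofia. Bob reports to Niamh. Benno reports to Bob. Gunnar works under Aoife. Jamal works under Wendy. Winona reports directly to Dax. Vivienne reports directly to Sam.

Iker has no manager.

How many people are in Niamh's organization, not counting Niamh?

2

Niamh directly manages Bob. Under Bob: Benno (1). That's 2 in total.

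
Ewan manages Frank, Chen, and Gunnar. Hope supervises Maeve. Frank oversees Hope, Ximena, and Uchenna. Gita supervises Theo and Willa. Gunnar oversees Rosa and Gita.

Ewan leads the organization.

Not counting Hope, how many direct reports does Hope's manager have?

2

Hope reports to Frank. Frank's other direct reports are Ximena, Uchenna — 2 peers.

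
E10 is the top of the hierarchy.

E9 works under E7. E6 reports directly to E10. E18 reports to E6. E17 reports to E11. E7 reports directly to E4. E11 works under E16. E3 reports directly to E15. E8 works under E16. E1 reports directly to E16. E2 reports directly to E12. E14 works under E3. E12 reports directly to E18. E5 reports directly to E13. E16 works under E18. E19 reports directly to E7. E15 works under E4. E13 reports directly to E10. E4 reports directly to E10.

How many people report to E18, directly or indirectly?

E18 directly manages E16, E12. Under E16: E8, E11, E17, E1 (4). Under E12: E2 (1). So E18's organization is 2 direct reports plus everyone under them: 5 + 2 = 7.

7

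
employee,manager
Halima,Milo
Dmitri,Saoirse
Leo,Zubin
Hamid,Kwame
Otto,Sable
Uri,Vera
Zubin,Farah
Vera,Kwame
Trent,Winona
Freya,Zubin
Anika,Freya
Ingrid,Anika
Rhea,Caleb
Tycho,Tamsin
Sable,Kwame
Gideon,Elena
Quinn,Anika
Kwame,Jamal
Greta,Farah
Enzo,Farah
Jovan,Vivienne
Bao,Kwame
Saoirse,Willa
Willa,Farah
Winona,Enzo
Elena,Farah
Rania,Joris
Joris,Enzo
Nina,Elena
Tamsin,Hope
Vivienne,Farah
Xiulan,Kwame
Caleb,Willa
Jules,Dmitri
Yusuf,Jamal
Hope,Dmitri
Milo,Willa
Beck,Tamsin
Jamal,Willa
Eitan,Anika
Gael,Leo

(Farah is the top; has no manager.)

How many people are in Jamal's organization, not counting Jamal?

9

Jamal directly manages Kwame, Yusuf. Under Kwame: Sable, Otto, Xiulan, Hamid, Bao, Vera, Uri (7). Yusuf has no reports. So Jamal's organization is 2 direct reports plus everyone under them: 8 + 1 = 9.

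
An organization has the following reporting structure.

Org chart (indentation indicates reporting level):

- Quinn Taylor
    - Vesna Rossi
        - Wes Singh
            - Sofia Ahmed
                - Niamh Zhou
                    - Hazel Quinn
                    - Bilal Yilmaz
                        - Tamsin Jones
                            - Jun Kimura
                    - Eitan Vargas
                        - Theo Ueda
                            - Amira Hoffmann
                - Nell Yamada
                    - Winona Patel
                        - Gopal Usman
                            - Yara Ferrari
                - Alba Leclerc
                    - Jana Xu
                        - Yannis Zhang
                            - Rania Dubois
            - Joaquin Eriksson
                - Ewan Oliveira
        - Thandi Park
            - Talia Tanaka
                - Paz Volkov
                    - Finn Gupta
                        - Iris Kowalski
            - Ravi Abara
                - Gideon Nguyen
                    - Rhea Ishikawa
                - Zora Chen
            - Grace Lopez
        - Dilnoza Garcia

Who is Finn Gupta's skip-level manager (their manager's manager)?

Finn Gupta reports to Paz Volkov, and Paz Volkov reports to Talia Tanaka. So Finn Gupta's skip-level manager is Talia Tanaka.

Talia Tanaka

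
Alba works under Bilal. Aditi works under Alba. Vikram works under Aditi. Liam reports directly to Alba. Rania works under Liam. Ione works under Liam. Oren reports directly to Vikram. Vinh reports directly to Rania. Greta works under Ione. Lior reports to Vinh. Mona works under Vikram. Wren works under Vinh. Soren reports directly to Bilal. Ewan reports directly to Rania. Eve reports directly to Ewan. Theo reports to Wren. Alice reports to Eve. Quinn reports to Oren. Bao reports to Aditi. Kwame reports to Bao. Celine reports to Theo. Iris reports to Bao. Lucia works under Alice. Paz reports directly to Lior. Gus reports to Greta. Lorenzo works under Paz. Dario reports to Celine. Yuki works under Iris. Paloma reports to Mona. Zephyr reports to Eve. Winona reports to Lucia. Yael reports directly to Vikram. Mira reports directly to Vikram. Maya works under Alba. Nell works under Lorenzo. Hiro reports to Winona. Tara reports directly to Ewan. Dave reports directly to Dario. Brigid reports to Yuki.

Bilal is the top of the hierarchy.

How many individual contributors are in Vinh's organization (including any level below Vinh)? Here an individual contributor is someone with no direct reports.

The people in Vinh's organization with no one reporting to them are Dave, Nell. That is 2.

2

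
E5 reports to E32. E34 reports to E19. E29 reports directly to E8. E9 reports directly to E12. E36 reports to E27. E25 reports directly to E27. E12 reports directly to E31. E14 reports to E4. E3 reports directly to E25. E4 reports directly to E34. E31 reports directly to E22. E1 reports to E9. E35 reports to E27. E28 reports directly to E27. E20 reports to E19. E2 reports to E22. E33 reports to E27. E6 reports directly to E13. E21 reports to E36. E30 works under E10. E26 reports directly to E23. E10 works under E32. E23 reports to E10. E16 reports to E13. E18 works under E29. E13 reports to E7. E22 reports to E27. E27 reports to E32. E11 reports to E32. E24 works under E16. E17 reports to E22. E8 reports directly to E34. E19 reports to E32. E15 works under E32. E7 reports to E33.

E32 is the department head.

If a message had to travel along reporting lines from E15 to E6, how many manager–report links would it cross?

6

E15 is 1 level below E32, and E6 is 5 levels below E32 (their lowest common manager). The shortest path runs up from E15 to E32 and back down to E6: 1 + 5 = 6 links.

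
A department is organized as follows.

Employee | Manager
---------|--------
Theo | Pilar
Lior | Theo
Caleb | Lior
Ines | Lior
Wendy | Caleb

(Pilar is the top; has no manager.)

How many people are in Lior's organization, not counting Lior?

Lior directly manages Caleb, Ines. Under Caleb: Wendy (1). Ines has no reports. So Lior's organization is 2 direct reports plus everyone under them: 2 + 1 = 3.

3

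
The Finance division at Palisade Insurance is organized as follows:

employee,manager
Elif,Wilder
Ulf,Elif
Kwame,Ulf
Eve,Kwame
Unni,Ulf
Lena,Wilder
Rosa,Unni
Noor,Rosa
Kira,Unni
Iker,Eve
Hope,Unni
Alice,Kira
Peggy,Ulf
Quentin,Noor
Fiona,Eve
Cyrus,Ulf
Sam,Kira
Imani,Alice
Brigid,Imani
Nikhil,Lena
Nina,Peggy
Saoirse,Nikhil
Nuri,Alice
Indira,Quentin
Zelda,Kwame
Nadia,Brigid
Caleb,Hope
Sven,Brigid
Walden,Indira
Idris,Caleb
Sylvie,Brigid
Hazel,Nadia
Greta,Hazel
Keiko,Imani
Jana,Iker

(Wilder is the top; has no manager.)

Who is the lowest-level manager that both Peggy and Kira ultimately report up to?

Peggy's chain of managers is Ulf, Elif, Wilder. Kira's chain of managers is Unni, Ulf, Elif, Wilder. The first manager that appears in both chains is Ulf.

Ulf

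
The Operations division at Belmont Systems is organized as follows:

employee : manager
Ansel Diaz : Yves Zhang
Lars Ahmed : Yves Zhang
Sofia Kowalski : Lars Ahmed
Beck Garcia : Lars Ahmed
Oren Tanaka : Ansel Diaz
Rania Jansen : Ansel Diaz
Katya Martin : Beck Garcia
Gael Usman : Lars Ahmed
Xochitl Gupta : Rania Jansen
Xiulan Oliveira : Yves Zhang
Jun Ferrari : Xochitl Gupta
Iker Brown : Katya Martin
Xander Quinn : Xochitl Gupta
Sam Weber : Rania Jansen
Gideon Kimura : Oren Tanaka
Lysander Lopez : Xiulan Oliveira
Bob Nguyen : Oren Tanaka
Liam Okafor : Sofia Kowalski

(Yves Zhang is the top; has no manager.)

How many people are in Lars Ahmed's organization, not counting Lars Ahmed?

6

Lars Ahmed directly manages Sofia Kowalski, Beck Garcia, Gael Usman. Under Sofia Kowalski: Liam Okafor (1). Under Beck Garcia: Katya Martin, Iker Brown (2). Gael Usman has no reports. So Lars Ahmed's organization is 3 direct reports plus everyone under them: 2 + 3 + 1 = 6.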